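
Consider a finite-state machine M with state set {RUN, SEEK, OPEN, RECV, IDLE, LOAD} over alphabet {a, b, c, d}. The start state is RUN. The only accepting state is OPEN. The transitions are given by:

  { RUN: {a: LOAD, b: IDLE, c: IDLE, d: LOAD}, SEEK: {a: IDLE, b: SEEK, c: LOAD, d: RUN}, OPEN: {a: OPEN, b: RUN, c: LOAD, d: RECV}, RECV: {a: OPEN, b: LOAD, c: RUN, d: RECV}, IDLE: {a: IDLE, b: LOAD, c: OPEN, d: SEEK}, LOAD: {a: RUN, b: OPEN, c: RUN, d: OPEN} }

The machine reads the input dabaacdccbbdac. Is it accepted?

Trace: RUN -d-> LOAD -a-> RUN -b-> IDLE -a-> IDLE -a-> IDLE -c-> OPEN -d-> RECV -c-> RUN -c-> IDLE -b-> LOAD -b-> OPEN -d-> RECV -a-> OPEN -c-> LOAD
End state LOAD is not accepting.

No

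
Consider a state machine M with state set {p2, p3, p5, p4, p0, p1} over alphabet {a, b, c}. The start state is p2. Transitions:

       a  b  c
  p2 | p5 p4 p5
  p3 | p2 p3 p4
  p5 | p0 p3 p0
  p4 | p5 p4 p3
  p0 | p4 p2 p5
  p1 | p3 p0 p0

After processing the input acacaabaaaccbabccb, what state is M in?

start at p2
read 'a': p2 → p5
read 'c': p5 → p0
read 'a': p0 → p4
read 'c': p4 → p3
read 'a': p3 → p2
read 'a': p2 → p5
read 'b': p5 → p3
read 'a': p3 → p2
read 'a': p2 → p5
read 'a': p5 → p0
read 'c': p0 → p5
read 'c': p5 → p0
read 'b': p0 → p2
read 'a': p2 → p5
read 'b': p5 → p3
read 'c': p3 → p4
read 'c': p4 → p3
read 'b': p3 → p3

p3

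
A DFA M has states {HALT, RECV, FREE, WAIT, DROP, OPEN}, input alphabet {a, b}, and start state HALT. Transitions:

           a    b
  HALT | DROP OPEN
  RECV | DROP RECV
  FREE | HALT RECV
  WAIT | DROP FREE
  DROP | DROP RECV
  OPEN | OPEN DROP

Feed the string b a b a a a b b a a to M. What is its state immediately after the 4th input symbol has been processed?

HALT → OPEN → OPEN → DROP → DROP
After 4 symbols: DROP.

DROP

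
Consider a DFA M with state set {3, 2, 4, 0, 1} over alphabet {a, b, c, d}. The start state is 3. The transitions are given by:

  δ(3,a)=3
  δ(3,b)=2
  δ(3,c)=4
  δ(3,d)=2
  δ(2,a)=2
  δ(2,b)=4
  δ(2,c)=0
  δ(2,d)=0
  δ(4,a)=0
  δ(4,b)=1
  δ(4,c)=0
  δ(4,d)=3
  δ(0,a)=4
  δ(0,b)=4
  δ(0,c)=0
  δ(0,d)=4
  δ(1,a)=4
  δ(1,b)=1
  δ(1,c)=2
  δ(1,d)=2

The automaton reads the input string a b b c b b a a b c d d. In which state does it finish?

start at 3
read 'a': 3 → 3
read 'b': 3 → 2
read 'b': 2 → 4
read 'c': 4 → 0
read 'b': 0 → 4
read 'b': 4 → 1
read 'a': 1 → 4
read 'a': 4 → 0
read 'b': 0 → 4
read 'c': 4 → 0
read 'd': 0 → 4
read 'd': 4 → 3

3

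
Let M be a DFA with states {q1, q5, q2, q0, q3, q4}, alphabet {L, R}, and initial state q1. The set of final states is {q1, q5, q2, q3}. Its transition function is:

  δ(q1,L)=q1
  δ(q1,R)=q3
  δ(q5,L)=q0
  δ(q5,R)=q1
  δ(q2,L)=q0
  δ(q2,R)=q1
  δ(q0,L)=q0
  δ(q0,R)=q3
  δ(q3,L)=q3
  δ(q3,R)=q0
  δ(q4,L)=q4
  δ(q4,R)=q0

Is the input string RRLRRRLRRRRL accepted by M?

start at q1
read 'R': q1 → q3
read 'R': q3 → q0
read 'L': q0 → q0
read 'R': q0 → q3
read 'R': q3 → q0
read 'R': q0 → q3
read 'L': q3 → q3
read 'R': q3 → q0
read 'R': q0 → q3
read 'R': q3 → q0
read 'R': q0 → q3
read 'L': q3 → q3
End state q3 is accepting.

Yes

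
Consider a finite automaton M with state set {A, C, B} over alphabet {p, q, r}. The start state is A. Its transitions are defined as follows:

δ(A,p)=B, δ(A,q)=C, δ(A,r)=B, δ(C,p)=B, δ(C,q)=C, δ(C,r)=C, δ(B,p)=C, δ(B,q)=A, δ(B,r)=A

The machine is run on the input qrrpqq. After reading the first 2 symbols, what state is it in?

Trace: A -q-> C -r-> C
After 2 symbols: C.

C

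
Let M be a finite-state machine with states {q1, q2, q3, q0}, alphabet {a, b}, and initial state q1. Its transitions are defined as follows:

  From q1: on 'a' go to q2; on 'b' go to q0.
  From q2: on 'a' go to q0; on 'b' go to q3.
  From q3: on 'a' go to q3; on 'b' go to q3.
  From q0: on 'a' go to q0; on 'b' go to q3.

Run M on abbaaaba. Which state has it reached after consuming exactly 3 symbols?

q1 → q2 → q3 → q3
After 3 symbols: q3.

q3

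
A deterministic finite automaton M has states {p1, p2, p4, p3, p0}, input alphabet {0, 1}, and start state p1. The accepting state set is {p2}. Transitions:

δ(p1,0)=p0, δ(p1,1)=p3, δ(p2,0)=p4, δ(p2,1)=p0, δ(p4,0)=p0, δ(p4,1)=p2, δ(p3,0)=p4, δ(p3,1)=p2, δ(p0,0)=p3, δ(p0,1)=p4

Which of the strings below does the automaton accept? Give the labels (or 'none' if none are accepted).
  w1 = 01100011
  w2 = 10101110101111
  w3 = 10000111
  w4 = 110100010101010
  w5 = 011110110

none

w1:
  start at p1
  read '0': p1 → p0
  read '1': p0 → p4
  read '1': p4 → p2
  read '0': p2 → p4
  read '0': p4 → p0
  read '0': p0 → p3
  read '1': p3 → p2
  read '1': p2 → p0
  end p0, rejected
w2:
  start at p1
  read '1': p1 → p3
  read '0': p3 → p4
  read '1': p4 → p2
  read '0': p2 → p4
  read '1': p4 → p2
  read '1': p2 → p0
  read '1': p0 → p4
  read '0': p4 → p0
  read '1': p0 → p4
  read '0': p4 → p0
  read '1': p0 → p4
  read '1': p4 → p2
  read '1': p2 → p0
  read '1': p0 → p4
  end p4, rejected
w3:
  start at p1
  read '1': p1 → p3
  read '0': p3 → p4
  read '0': p4 → p0
  read '0': p0 → p3
  read '0': p3 → p4
  read '1': p4 → p2
  read '1': p2 → p0
  read '1': p0 → p4
  end p4, rejected
w4:
  start at p1
  read '1': p1 → p3
  read '1': p3 → p2
  read '0': p2 → p4
  read '1': p4 → p2
  read '0': p2 → p4
  read '0': p4 → p0
  read '0': p0 → p3
  read '1': p3 → p2
  read '0': p2 → p4
  read '1': p4 → p2
  read '0': p2 → p4
  read '1': p4 → p2
  read '0': p2 → p4
  read '1': p4 → p2
  read '0': p2 → p4
  end p4, rejected
w5:
  start at p1
  read '0': p1 → p0
  read '1': p0 → p4
  read '1': p4 → p2
  read '1': p2 → p0
  read '1': p0 → p4
  read '0': p4 → p0
  read '1': p0 → p4
  read '1': p4 → p2
  read '0': p2 → p4
  end p4, rejected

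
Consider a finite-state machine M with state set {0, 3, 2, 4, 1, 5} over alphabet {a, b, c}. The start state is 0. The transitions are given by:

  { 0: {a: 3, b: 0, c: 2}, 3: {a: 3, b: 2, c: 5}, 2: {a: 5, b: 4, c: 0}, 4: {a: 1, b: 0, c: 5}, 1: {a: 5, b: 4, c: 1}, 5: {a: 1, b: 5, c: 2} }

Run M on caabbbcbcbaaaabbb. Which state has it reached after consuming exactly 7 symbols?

2

Trace: 0 -c-> 2 -a-> 5 -a-> 1 -b-> 4 -b-> 0 -b-> 0 -c-> 2
After 7 symbols: 2.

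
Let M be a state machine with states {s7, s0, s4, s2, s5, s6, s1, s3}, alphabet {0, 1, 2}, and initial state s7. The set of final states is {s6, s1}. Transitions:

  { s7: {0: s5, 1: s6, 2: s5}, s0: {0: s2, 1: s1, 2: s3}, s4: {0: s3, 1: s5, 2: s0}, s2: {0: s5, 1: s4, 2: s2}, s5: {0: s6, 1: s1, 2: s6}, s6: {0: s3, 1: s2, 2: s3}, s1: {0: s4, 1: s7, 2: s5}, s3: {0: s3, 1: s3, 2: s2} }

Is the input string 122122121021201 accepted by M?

start at s7
read '1': s7 → s6
read '2': s6 → s3
read '2': s3 → s2
read '1': s2 → s4
read '2': s4 → s0
read '2': s0 → s3
read '1': s3 → s3
read '2': s3 → s2
read '1': s2 → s4
read '0': s4 → s3
read '2': s3 → s2
read '1': s2 → s4
read '2': s4 → s0
read '0': s0 → s2
read '1': s2 → s4
End state s4 is not accepting.

No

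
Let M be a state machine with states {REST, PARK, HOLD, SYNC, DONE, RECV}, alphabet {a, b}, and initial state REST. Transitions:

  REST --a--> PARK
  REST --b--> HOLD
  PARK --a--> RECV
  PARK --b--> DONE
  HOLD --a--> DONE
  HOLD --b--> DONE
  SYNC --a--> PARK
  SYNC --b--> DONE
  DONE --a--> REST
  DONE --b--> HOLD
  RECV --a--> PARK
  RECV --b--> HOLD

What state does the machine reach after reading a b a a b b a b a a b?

Trace: REST -a-> PARK -b-> DONE -a-> REST -a-> PARK -b-> DONE -b-> HOLD -a-> DONE -b-> HOLD -a-> DONE -a-> REST -b-> HOLD

HOLD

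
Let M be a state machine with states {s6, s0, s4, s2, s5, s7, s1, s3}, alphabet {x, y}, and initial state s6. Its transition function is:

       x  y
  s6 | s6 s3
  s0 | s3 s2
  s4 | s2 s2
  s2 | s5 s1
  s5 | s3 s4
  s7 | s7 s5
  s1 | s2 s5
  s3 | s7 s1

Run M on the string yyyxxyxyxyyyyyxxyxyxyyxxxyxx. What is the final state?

Trace: s6 -y-> s3 -y-> s1 -y-> s5 -x-> s3 -x-> s7 -y-> s5 -x-> s3 -y-> s1 -x-> s2 -y-> s1 -y-> s5 -y-> s4 -y-> s2 -y-> s1 -x-> s2 -x-> s5 -y-> s4 -x-> s2 -y-> s1 -x-> s2 -y-> s1 -y-> s5 -x-> s3 -x-> s7 -x-> s7 -y-> s5 -x-> s3 -x-> s7

s7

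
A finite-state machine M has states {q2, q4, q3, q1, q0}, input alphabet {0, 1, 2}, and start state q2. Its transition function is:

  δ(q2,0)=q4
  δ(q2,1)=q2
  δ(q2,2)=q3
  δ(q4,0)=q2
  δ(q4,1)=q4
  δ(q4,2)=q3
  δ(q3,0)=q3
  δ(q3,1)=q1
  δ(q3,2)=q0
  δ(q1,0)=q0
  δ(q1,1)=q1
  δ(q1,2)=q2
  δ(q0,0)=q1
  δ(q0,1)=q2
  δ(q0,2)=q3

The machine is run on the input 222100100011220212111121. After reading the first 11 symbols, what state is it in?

start at q2
read '2': q2 → q3
read '2': q3 → q0
read '2': q0 → q3
read '1': q3 → q1
read '0': q1 → q0
read '0': q0 → q1
read '1': q1 → q1
read '0': q1 → q0
read '0': q0 → q1
read '0': q1 → q0
read '1': q0 → q2
After 11 symbols: q2.

q2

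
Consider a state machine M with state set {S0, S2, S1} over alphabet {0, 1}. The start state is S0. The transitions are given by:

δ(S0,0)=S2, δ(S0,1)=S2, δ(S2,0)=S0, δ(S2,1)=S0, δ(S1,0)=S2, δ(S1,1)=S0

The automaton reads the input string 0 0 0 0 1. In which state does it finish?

S0 → S2 → S0 → S2 → S0 → S2

S2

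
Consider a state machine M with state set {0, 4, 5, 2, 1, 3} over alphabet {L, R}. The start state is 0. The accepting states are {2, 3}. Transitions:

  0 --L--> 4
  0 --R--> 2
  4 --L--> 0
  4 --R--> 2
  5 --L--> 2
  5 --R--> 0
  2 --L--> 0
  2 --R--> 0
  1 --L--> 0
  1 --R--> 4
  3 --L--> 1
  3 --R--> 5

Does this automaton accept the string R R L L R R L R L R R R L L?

No

0 → 2 → 0 → 4 → 0 → 2 → 0 → 4 → 2 → 0 → 2 → 0 → 2 → 0 → 4
End state 4 is not accepting.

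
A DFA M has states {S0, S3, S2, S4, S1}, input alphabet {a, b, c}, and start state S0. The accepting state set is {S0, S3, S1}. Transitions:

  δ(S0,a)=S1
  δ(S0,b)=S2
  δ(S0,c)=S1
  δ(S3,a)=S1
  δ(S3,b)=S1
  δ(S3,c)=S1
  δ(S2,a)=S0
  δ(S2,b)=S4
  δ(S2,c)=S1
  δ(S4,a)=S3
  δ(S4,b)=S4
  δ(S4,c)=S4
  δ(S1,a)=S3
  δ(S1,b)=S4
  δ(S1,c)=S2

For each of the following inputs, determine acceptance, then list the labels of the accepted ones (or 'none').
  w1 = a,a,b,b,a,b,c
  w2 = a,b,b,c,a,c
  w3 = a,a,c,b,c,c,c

w1: S0 → S1 → S3 → S1 → S4 → S3 → S1 → S2  → end S2, rejected
w2: S0 → S1 → S4 → S4 → S4 → S3 → S1  → end S1, accepted
w3: S0 → S1 → S3 → S1 → S4 → S4 → S4 → S4  → end S4, rejected

w2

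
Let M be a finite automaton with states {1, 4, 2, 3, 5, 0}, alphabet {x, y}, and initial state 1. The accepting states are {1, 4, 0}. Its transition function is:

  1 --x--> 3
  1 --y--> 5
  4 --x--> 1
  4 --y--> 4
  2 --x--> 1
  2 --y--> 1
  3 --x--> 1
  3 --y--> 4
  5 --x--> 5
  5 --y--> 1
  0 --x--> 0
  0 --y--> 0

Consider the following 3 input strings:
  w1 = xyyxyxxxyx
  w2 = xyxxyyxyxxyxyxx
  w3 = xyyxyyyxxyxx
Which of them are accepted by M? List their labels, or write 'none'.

w3

w1: 1 → 3 → 4 → 4 → 1 → 5 → 5 → 5 → 5 → 1 → 3  → end 3, rejected
w2: 1 → 3 → 4 → 1 → 3 → 4 → 4 → 1 → 5 → 5 → 5 → 1 → 3 → 4 → 1 → 3  → end 3, rejected
w3: 1 → 3 → 4 → 4 → 1 → 5 → 1 → 5 → 5 → 5 → 1 → 3 → 1  → end 1, accepted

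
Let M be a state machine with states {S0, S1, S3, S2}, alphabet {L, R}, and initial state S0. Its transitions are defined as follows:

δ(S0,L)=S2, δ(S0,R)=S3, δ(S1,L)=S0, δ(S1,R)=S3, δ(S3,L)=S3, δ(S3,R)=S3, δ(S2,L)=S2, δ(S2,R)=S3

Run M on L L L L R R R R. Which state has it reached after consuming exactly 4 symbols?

S2

Trace: S0 -L-> S2 -L-> S2 -L-> S2 -L-> S2
After 4 symbols: S2.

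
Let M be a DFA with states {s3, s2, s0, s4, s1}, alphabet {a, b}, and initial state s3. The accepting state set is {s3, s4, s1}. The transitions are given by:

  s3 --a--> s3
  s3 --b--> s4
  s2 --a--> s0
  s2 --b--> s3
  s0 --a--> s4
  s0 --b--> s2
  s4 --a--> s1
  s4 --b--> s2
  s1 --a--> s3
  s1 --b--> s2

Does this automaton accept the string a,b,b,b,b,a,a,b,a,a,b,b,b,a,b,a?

start at s3
read 'a': s3 → s3
read 'b': s3 → s4
read 'b': s4 → s2
read 'b': s2 → s3
read 'b': s3 → s4
read 'a': s4 → s1
read 'a': s1 → s3
read 'b': s3 → s4
read 'a': s4 → s1
read 'a': s1 → s3
read 'b': s3 → s4
read 'b': s4 → s2
read 'b': s2 → s3
read 'a': s3 → s3
read 'b': s3 → s4
read 'a': s4 → s1
End state s1 is accepting.

Yes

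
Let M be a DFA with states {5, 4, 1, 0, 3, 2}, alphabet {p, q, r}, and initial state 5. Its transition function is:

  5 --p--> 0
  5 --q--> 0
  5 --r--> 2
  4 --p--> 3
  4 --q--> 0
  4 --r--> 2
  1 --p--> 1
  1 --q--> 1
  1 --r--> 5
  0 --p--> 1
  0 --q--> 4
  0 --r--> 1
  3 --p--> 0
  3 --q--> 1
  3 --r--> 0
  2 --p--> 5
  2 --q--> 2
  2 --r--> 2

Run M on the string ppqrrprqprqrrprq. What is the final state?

2

Trace: 5 -p-> 0 -p-> 1 -q-> 1 -r-> 5 -r-> 2 -p-> 5 -r-> 2 -q-> 2 -p-> 5 -r-> 2 -q-> 2 -r-> 2 -r-> 2 -p-> 5 -r-> 2 -q-> 2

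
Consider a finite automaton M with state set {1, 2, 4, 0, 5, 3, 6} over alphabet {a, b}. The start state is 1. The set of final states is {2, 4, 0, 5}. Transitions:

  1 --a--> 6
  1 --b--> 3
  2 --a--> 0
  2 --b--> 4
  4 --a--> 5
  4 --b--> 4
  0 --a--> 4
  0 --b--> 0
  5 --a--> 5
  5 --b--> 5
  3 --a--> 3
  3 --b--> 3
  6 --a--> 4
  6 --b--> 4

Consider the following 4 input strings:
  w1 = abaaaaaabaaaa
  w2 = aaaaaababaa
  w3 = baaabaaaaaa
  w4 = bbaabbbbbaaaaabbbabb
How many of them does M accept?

2

w1: 1 → 6 → 4 → 5 → 5 → 5 → 5 → 5 → 5 → 5 → 5 → 5 → 5 → 5  → end 5, accepted
w2: 1 → 6 → 4 → 5 → 5 → 5 → 5 → 5 → 5 → 5 → 5 → 5  → end 5, accepted
w3: 1 → 3 → 3 → 3 → 3 → 3 → 3 → 3 → 3 → 3 → 3 → 3  → end 3, rejected
w4: 1 → 3 → 3 → 3 → 3 → 3 → 3 → 3 → 3 → 3 → 3 → 3 → 3 → 3 → 3 → 3 → 3 → 3 → 3 → 3 → 3  → end 3, rejected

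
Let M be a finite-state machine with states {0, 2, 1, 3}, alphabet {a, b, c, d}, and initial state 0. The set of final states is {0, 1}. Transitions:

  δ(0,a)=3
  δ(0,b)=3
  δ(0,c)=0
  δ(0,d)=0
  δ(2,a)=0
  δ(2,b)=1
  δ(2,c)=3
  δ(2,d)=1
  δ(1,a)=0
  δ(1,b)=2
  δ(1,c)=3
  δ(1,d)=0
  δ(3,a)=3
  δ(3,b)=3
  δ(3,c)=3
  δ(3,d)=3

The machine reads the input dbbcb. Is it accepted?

No

Trace: 0 -d-> 0 -b-> 3 -b-> 3 -c-> 3 -b-> 3
End state 3 is not accepting.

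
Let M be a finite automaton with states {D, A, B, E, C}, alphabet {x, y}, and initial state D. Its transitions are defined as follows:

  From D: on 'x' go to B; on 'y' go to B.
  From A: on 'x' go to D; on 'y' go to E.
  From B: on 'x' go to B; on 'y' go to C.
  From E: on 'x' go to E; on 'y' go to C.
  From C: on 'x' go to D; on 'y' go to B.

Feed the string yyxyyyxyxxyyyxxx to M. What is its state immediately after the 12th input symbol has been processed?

start at D
read 'y': D → B
read 'y': B → C
read 'x': C → D
read 'y': D → B
read 'y': B → C
read 'y': C → B
read 'x': B → B
read 'y': B → C
read 'x': C → D
read 'x': D → B
read 'y': B → C
read 'y': C → B
After 12 symbols: B.

B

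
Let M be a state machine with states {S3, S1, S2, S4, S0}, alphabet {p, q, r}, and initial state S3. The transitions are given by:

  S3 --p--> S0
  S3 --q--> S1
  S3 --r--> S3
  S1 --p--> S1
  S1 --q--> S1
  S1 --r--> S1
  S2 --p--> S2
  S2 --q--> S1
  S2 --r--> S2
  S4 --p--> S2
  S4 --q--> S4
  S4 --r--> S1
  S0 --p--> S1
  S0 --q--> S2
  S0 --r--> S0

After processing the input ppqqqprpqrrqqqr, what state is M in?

start at S3
read 'p': S3 → S0
read 'p': S0 → S1
read 'q': S1 → S1
read 'q': S1 → S1
read 'q': S1 → S1
read 'p': S1 → S1
read 'r': S1 → S1
read 'p': S1 → S1
read 'q': S1 → S1
read 'r': S1 → S1
read 'r': S1 → S1
read 'q': S1 → S1
read 'q': S1 → S1
read 'q': S1 → S1
read 'r': S1 → S1

S1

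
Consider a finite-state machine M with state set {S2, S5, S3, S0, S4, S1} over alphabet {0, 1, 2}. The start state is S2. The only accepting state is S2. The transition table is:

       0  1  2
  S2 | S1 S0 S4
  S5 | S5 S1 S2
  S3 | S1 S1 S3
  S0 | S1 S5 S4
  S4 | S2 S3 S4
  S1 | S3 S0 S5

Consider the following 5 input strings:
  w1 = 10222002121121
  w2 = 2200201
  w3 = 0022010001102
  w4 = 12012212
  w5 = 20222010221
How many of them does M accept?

1

w1: Trace: S2 -1-> S0 -0-> S1 -2-> S5 -2-> S2 -2-> S4 -0-> S2 -0-> S1 -2-> S5 -1-> S1 -2-> S5 -1-> S1 -1-> S0 -2-> S4 -1-> S3  → end S3, rejected
w2: Trace: S2 -2-> S4 -2-> S4 -0-> S2 -0-> S1 -2-> S5 -0-> S5 -1-> S1  → end S1, rejected
w3: Trace: S2 -0-> S1 -0-> S3 -2-> S3 -2-> S3 -0-> S1 -1-> S0 -0-> S1 -0-> S3 -0-> S1 -1-> S0 -1-> S5 -0-> S5 -2-> S2  → end S2, accepted
w4: Trace: S2 -1-> S0 -2-> S4 -0-> S2 -1-> S0 -2-> S4 -2-> S4 -1-> S3 -2-> S3  → end S3, rejected
w5: Trace: S2 -2-> S4 -0-> S2 -2-> S4 -2-> S4 -2-> S4 -0-> S2 -1-> S0 -0-> S1 -2-> S5 -2-> S2 -1-> S0  → end S0, rejected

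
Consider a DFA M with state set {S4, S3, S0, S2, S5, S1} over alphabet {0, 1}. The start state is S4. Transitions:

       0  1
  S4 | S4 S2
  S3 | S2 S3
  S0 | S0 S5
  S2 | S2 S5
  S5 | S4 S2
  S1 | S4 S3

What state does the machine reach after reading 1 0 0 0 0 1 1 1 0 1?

S4 → S2 → S2 → S2 → S2 → S2 → S5 → S2 → S5 → S4 → S2

S2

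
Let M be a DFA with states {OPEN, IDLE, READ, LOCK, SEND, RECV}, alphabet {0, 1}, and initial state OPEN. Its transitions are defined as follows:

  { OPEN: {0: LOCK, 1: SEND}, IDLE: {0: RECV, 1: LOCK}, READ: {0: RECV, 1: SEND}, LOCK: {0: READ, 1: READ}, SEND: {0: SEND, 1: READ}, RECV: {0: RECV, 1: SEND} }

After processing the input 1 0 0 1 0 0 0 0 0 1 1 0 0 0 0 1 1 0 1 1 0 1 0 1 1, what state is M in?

OPEN → SEND → SEND → SEND → READ → RECV → RECV → RECV → RECV → RECV → SEND → READ → RECV → RECV → RECV → RECV → SEND → READ → RECV → SEND → READ → RECV → SEND → SEND → READ → SEND

SEND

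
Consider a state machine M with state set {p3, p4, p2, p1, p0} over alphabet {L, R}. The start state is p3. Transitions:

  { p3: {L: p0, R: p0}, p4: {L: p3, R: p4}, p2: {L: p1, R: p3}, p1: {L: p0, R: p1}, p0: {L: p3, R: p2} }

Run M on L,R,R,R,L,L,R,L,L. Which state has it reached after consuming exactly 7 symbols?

start at p3
read 'L': p3 → p0
read 'R': p0 → p2
read 'R': p2 → p3
read 'R': p3 → p0
read 'L': p0 → p3
read 'L': p3 → p0
read 'R': p0 → p2
After 7 symbols: p2.

p2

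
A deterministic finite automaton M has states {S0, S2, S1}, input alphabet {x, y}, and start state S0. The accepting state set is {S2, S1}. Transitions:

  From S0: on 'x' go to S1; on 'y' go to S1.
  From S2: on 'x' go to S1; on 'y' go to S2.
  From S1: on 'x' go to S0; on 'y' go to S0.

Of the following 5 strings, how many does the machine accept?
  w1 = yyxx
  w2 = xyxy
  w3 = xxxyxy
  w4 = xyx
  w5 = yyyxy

w1: S0 → S1 → S0 → S1 → S0  → end S0, rejected
w2: S0 → S1 → S0 → S1 → S0  → end S0, rejected
w3: S0 → S1 → S0 → S1 → S0 → S1 → S0  → end S0, rejected
w4: S0 → S1 → S0 → S1  → end S1, accepted
w5: S0 → S1 → S0 → S1 → S0 → S1  → end S1, accepted

2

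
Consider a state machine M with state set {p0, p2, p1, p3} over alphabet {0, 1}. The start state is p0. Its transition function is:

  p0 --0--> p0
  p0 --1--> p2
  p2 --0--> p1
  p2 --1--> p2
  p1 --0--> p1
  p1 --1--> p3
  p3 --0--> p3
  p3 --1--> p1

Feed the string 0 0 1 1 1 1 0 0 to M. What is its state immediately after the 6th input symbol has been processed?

Trace: p0 -0-> p0 -0-> p0 -1-> p2 -1-> p2 -1-> p2 -1-> p2
After 6 symbols: p2.

p2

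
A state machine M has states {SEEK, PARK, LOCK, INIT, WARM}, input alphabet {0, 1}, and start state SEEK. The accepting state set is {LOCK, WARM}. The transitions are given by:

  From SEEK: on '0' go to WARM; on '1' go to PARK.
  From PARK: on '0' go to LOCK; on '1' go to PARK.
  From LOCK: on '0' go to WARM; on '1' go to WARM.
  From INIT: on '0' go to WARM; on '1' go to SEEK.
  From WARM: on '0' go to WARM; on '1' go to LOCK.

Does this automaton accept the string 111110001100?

Trace: SEEK -1-> PARK -1-> PARK -1-> PARK -1-> PARK -1-> PARK -0-> LOCK -0-> WARM -0-> WARM -1-> LOCK -1-> WARM -0-> WARM -0-> WARM
End state WARM is accepting.

Yes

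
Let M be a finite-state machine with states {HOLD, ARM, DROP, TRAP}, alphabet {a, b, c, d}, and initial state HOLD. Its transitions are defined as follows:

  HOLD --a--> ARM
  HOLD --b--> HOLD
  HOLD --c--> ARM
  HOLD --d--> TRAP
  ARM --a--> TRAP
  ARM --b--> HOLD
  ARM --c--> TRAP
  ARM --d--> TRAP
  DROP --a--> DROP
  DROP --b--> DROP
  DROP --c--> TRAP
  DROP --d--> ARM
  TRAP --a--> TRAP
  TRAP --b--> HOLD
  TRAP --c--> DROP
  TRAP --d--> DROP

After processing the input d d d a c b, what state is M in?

start at HOLD
read 'd': HOLD → TRAP
read 'd': TRAP → DROP
read 'd': DROP → ARM
read 'a': ARM → TRAP
read 'c': TRAP → DROP
read 'b': DROP → DROP

DROP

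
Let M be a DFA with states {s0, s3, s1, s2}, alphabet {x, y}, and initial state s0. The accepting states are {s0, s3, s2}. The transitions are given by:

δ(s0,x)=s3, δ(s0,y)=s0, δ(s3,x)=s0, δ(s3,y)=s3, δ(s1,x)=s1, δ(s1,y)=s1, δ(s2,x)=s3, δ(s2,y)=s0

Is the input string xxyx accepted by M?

Yes

s0 → s3 → s0 → s0 → s3
End state s3 is accepting.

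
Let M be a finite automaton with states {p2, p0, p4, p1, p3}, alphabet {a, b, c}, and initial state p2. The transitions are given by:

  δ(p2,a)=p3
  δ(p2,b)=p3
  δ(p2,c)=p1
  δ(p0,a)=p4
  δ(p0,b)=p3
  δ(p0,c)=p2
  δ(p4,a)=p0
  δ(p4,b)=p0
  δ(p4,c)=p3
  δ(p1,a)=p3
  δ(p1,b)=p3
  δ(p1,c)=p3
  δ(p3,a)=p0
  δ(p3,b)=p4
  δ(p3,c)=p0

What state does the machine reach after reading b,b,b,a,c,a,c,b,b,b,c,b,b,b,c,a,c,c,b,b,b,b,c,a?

p4

Trace: p2 -b-> p3 -b-> p4 -b-> p0 -a-> p4 -c-> p3 -a-> p0 -c-> p2 -b-> p3 -b-> p4 -b-> p0 -c-> p2 -b-> p3 -b-> p4 -b-> p0 -c-> p2 -a-> p3 -c-> p0 -c-> p2 -b-> p3 -b-> p4 -b-> p0 -b-> p3 -c-> p0 -a-> p4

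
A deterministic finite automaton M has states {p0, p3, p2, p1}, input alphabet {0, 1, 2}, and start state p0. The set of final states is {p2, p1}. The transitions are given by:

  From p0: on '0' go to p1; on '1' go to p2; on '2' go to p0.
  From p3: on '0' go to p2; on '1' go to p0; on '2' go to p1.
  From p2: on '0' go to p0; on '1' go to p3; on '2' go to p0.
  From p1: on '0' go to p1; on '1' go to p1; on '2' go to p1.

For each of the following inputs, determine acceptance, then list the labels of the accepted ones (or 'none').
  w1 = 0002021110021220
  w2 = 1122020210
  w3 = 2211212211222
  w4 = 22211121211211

w1, w2, w3, w4

w1: Trace: p0 -0-> p1 -0-> p1 -0-> p1 -2-> p1 -0-> p1 -2-> p1 -1-> p1 -1-> p1 -1-> p1 -0-> p1 -0-> p1 -2-> p1 -1-> p1 -2-> p1 -2-> p1 -0-> p1  → end p1, accepted
w2: Trace: p0 -1-> p2 -1-> p3 -2-> p1 -2-> p1 -0-> p1 -2-> p1 -0-> p1 -2-> p1 -1-> p1 -0-> p1  → end p1, accepted
w3: Trace: p0 -2-> p0 -2-> p0 -1-> p2 -1-> p3 -2-> p1 -1-> p1 -2-> p1 -2-> p1 -1-> p1 -1-> p1 -2-> p1 -2-> p1 -2-> p1  → end p1, accepted
w4: Trace: p0 -2-> p0 -2-> p0 -2-> p0 -1-> p2 -1-> p3 -1-> p0 -2-> p0 -1-> p2 -2-> p0 -1-> p2 -1-> p3 -2-> p1 -1-> p1 -1-> p1  → end p1, accepted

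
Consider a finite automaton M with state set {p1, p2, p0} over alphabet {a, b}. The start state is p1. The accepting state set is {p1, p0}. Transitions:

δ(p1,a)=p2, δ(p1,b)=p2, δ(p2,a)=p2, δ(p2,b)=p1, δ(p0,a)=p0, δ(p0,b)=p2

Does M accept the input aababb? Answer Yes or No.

start at p1
read 'a': p1 → p2
read 'a': p2 → p2
read 'b': p2 → p1
read 'a': p1 → p2
read 'b': p2 → p1
read 'b': p1 → p2
End state p2 is not accepting.

No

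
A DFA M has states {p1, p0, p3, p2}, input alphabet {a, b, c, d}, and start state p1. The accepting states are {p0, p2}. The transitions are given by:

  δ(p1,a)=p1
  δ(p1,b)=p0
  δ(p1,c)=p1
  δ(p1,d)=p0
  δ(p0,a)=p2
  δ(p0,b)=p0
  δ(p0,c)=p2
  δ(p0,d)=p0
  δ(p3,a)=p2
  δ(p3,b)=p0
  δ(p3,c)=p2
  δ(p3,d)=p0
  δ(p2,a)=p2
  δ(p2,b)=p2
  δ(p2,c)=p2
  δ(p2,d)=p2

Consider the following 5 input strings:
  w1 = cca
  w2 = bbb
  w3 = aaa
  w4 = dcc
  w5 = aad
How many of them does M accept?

3

w1: p1 → p1 → p1 → p1  → end p1, rejected
w2: p1 → p0 → p0 → p0  → end p0, accepted
w3: p1 → p1 → p1 → p1  → end p1, rejected
w4: p1 → p0 → p2 → p2  → end p2, accepted
w5: p1 → p1 → p1 → p0  → end p0, accepted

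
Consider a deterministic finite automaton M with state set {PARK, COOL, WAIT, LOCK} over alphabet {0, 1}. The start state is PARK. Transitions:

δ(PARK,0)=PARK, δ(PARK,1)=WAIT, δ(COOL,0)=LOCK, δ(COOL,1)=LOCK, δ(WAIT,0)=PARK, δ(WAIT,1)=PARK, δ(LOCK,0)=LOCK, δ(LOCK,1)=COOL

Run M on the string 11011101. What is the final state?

WAIT

PARK → WAIT → PARK → PARK → WAIT → PARK → WAIT → PARK → WAIT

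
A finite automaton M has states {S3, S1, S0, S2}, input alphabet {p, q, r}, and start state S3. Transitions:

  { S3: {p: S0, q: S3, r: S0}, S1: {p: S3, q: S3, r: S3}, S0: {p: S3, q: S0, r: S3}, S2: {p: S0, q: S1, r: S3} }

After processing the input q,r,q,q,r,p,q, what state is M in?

S0

S3 → S3 → S0 → S0 → S0 → S3 → S0 → S0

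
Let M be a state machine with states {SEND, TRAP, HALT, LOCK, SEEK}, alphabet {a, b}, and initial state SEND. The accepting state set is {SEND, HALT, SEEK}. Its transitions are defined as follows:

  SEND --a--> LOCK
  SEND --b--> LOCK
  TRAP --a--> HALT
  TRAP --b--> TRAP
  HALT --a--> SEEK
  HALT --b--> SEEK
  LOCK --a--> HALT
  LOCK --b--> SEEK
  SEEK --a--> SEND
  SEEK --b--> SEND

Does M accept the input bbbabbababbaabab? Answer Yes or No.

No

Trace: SEND -b-> LOCK -b-> SEEK -b-> SEND -a-> LOCK -b-> SEEK -b-> SEND -a-> LOCK -b-> SEEK -a-> SEND -b-> LOCK -b-> SEEK -a-> SEND -a-> LOCK -b-> SEEK -a-> SEND -b-> LOCK
End state LOCK is not accepting.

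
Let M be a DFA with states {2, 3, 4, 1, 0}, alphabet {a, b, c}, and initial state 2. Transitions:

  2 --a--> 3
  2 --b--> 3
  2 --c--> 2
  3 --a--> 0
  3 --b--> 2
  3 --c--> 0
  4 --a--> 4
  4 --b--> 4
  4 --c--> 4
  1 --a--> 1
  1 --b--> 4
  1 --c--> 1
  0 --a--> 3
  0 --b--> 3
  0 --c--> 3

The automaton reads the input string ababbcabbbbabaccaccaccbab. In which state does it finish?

Trace: 2 -a-> 3 -b-> 2 -a-> 3 -b-> 2 -b-> 3 -c-> 0 -a-> 3 -b-> 2 -b-> 3 -b-> 2 -b-> 3 -a-> 0 -b-> 3 -a-> 0 -c-> 3 -c-> 0 -a-> 3 -c-> 0 -c-> 3 -a-> 0 -c-> 3 -c-> 0 -b-> 3 -a-> 0 -b-> 3

3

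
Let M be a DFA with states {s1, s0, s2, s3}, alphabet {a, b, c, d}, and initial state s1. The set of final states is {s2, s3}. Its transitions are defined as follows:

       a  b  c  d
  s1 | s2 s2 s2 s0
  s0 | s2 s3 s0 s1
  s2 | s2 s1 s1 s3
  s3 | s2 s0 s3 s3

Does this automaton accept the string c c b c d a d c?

Yes

start at s1
read 'c': s1 → s2
read 'c': s2 → s1
read 'b': s1 → s2
read 'c': s2 → s1
read 'd': s1 → s0
read 'a': s0 → s2
read 'd': s2 → s3
read 'c': s3 → s3
End state s3 is accepting.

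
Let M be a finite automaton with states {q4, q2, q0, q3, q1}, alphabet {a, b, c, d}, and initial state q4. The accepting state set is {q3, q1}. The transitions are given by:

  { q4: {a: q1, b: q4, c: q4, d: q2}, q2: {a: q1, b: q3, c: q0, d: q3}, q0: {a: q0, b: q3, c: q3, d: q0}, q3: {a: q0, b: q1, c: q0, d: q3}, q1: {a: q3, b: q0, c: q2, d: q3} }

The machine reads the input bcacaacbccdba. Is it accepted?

start at q4
read 'b': q4 → q4
read 'c': q4 → q4
read 'a': q4 → q1
read 'c': q1 → q2
read 'a': q2 → q1
read 'a': q1 → q3
read 'c': q3 → q0
read 'b': q0 → q3
read 'c': q3 → q0
read 'c': q0 → q3
read 'd': q3 → q3
read 'b': q3 → q1
read 'a': q1 → q3
End state q3 is accepting.

Yes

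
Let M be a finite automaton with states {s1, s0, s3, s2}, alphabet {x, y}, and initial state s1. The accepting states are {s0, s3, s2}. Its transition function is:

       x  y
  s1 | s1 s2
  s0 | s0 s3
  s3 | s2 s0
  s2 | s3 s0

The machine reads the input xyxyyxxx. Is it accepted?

s1 → s1 → s2 → s3 → s0 → s3 → s2 → s3 → s2
End state s2 is accepting.

Yes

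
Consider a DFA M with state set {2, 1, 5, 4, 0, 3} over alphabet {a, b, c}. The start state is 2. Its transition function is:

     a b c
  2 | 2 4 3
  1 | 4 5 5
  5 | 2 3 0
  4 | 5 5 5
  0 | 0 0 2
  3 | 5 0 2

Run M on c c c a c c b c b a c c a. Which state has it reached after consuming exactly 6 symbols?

start at 2
read 'c': 2 → 3
read 'c': 3 → 2
read 'c': 2 → 3
read 'a': 3 → 5
read 'c': 5 → 0
read 'c': 0 → 2
After 6 symbols: 2.

2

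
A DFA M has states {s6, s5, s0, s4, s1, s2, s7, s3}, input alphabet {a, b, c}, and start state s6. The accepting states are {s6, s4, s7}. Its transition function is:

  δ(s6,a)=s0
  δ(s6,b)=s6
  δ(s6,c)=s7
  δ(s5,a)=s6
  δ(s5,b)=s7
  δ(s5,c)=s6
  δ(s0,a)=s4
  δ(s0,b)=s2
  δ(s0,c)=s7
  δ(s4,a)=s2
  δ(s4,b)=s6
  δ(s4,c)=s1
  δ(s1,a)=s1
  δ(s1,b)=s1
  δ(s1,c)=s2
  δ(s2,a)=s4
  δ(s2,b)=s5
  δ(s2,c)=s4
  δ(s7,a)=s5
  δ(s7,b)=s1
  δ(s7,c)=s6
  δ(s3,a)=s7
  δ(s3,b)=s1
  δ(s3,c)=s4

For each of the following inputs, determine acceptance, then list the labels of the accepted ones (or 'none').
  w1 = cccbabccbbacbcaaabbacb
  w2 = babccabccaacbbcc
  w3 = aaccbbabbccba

w2

w1: Trace: s6 -c-> s7 -c-> s6 -c-> s7 -b-> s1 -a-> s1 -b-> s1 -c-> s2 -c-> s4 -b-> s6 -b-> s6 -a-> s0 -c-> s7 -b-> s1 -c-> s2 -a-> s4 -a-> s2 -a-> s4 -b-> s6 -b-> s6 -a-> s0 -c-> s7 -b-> s1  → end s1, rejected
w2: Trace: s6 -b-> s6 -a-> s0 -b-> s2 -c-> s4 -c-> s1 -a-> s1 -b-> s1 -c-> s2 -c-> s4 -a-> s2 -a-> s4 -c-> s1 -b-> s1 -b-> s1 -c-> s2 -c-> s4  → end s4, accepted
w3: Trace: s6 -a-> s0 -a-> s4 -c-> s1 -c-> s2 -b-> s5 -b-> s7 -a-> s5 -b-> s7 -b-> s1 -c-> s2 -c-> s4 -b-> s6 -a-> s0  → end s0, rejected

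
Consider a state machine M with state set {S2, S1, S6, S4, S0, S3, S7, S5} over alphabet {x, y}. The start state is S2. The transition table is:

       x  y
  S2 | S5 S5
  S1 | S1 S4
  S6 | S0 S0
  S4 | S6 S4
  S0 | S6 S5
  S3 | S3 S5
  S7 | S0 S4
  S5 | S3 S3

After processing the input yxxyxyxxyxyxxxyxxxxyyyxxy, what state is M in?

S2 → S5 → S3 → S3 → S5 → S3 → S5 → S3 → S3 → S5 → S3 → S5 → S3 → S3 → S3 → S5 → S3 → S3 → S3 → S3 → S5 → S3 → S5 → S3 → S3 → S5

S5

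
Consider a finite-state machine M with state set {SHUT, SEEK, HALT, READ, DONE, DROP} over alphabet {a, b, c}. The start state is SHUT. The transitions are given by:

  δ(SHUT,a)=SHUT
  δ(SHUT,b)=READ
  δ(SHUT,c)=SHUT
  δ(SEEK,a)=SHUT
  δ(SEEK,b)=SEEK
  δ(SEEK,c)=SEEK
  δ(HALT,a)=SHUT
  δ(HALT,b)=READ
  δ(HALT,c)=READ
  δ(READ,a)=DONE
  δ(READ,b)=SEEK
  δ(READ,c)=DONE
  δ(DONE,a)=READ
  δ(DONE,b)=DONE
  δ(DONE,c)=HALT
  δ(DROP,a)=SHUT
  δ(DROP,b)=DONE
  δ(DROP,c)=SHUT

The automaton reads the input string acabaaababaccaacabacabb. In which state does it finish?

Trace: SHUT -a-> SHUT -c-> SHUT -a-> SHUT -b-> READ -a-> DONE -a-> READ -a-> DONE -b-> DONE -a-> READ -b-> SEEK -a-> SHUT -c-> SHUT -c-> SHUT -a-> SHUT -a-> SHUT -c-> SHUT -a-> SHUT -b-> READ -a-> DONE -c-> HALT -a-> SHUT -b-> READ -b-> SEEK

SEEK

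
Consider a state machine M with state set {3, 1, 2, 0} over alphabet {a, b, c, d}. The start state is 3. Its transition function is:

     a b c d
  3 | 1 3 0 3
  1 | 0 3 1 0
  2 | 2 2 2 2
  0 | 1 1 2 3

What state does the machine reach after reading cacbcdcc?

2

Trace: 3 -c-> 0 -a-> 1 -c-> 1 -b-> 3 -c-> 0 -d-> 3 -c-> 0 -c-> 2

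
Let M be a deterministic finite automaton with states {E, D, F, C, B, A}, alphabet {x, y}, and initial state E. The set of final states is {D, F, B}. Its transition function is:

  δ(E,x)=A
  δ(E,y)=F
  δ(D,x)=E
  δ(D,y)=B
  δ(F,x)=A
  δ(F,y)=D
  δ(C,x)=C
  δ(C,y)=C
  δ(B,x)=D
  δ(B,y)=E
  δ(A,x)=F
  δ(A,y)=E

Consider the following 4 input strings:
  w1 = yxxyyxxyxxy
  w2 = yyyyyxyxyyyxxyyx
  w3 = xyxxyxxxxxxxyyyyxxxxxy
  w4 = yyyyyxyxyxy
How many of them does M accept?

w1: E → F → A → F → D → B → D → E → F → A → F → D  → end D, accepted
w2: E → F → D → B → E → F → A → E → A → E → F → D → E → A → E → F → A  → end A, rejected
w3: E → A → E → A → F → D → E → A → F → A → F → A → F → D → B → E → F → A → F → A → F → A → E  → end E, rejected
w4: E → F → D → B → E → F → A → E → A → E → A → E  → end E, rejected

1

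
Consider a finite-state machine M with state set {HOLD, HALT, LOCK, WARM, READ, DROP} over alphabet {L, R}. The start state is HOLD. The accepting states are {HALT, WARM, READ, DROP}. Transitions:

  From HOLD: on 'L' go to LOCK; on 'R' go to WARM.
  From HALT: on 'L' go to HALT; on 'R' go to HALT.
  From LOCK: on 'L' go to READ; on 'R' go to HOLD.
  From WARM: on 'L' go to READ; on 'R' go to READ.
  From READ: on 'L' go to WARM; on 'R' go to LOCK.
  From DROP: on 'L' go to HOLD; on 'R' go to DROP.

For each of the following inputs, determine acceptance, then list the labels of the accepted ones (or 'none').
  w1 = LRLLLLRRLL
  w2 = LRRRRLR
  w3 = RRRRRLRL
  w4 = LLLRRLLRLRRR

w1:
  start at HOLD
  read 'L': HOLD → LOCK
  read 'R': LOCK → HOLD
  read 'L': HOLD → LOCK
  read 'L': LOCK → READ
  read 'L': READ → WARM
  read 'L': WARM → READ
  read 'R': READ → LOCK
  read 'R': LOCK → HOLD
  read 'L': HOLD → LOCK
  read 'L': LOCK → READ
  end READ, accepted
w2:
  start at HOLD
  read 'L': HOLD → LOCK
  read 'R': LOCK → HOLD
  read 'R': HOLD → WARM
  read 'R': WARM → READ
  read 'R': READ → LOCK
  read 'L': LOCK → READ
  read 'R': READ → LOCK
  end LOCK, rejected
w3:
  start at HOLD
  read 'R': HOLD → WARM
  read 'R': WARM → READ
  read 'R': READ → LOCK
  read 'R': LOCK → HOLD
  read 'R': HOLD → WARM
  read 'L': WARM → READ
  read 'R': READ → LOCK
  read 'L': LOCK → READ
  end READ, accepted
w4:
  start at HOLD
  read 'L': HOLD → LOCK
  read 'L': LOCK → READ
  read 'L': READ → WARM
  read 'R': WARM → READ
  read 'R': READ → LOCK
  read 'L': LOCK → READ
  read 'L': READ → WARM
  read 'R': WARM → READ
  read 'L': READ → WARM
  read 'R': WARM → READ
  read 'R': READ → LOCK
  read 'R': LOCK → HOLD
  end HOLD, rejected

w1, w3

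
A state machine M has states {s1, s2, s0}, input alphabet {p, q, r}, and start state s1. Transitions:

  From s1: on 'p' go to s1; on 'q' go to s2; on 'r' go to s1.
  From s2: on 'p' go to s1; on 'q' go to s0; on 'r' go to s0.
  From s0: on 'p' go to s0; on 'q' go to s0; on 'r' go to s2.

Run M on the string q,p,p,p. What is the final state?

s1 → s2 → s1 → s1 → s1

s1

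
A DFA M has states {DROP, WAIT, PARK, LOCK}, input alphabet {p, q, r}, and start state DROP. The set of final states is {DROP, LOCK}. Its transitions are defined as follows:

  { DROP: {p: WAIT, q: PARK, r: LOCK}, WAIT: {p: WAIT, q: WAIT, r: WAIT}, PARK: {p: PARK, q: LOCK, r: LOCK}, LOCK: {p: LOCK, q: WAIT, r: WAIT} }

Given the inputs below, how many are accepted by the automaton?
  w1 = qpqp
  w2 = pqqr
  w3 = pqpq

w1: Trace: DROP -q-> PARK -p-> PARK -q-> LOCK -p-> LOCK  → end LOCK, accepted
w2: Trace: DROP -p-> WAIT -q-> WAIT -q-> WAIT -r-> WAIT  → end WAIT, rejected
w3: Trace: DROP -p-> WAIT -q-> WAIT -p-> WAIT -q-> WAIT  → end WAIT, rejected

1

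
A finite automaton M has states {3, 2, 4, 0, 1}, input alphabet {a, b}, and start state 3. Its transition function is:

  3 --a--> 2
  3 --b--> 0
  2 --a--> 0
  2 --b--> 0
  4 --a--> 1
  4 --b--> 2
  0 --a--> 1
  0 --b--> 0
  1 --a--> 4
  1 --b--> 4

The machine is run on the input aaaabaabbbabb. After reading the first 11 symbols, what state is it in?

1

Trace: 3 -a-> 2 -a-> 0 -a-> 1 -a-> 4 -b-> 2 -a-> 0 -a-> 1 -b-> 4 -b-> 2 -b-> 0 -a-> 1
After 11 symbols: 1.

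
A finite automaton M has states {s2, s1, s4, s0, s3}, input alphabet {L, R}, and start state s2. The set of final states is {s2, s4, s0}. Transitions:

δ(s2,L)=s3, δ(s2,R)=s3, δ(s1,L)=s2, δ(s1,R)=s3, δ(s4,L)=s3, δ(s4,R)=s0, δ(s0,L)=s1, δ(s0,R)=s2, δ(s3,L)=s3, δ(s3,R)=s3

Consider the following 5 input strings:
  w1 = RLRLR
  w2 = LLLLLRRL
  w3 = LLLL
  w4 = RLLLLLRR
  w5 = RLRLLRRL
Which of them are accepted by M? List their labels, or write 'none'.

w1: s2 → s3 → s3 → s3 → s3 → s3  → end s3, rejected
w2: s2 → s3 → s3 → s3 → s3 → s3 → s3 → s3 → s3  → end s3, rejected
w3: s2 → s3 → s3 → s3 → s3  → end s3, rejected
w4: s2 → s3 → s3 → s3 → s3 → s3 → s3 → s3 → s3  → end s3, rejected
w5: s2 → s3 → s3 → s3 → s3 → s3 → s3 → s3 → s3  → end s3, rejected

none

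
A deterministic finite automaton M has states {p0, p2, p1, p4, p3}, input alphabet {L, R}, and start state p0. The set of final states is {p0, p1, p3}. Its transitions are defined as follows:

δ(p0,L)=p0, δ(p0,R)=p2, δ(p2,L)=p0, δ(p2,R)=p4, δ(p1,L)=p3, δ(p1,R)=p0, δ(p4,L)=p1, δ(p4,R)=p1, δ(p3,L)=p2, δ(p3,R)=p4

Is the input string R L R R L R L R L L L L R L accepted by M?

Yes

p0 → p2 → p0 → p2 → p4 → p1 → p0 → p0 → p2 → p0 → p0 → p0 → p0 → p2 → p0
End state p0 is accepting.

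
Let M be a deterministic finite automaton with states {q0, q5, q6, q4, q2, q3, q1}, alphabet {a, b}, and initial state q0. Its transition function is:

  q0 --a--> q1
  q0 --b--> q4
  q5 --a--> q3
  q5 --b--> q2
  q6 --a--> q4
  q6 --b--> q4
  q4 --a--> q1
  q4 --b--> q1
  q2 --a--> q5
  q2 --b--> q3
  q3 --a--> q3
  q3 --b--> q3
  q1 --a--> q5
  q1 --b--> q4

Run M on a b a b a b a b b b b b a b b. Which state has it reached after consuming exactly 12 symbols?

start at q0
read 'a': q0 → q1
read 'b': q1 → q4
read 'a': q4 → q1
read 'b': q1 → q4
read 'a': q4 → q1
read 'b': q1 → q4
read 'a': q4 → q1
read 'b': q1 → q4
read 'b': q4 → q1
read 'b': q1 → q4
read 'b': q4 → q1
read 'b': q1 → q4
After 12 symbols: q4.

q4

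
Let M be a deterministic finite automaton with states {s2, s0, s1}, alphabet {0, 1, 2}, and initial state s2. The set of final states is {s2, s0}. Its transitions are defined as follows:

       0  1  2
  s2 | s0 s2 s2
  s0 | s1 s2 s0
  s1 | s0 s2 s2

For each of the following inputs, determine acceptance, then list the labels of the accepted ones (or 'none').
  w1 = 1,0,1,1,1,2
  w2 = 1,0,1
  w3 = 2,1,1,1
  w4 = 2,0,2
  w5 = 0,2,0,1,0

w1, w2, w3, w4, w5

w1: Trace: s2 -1-> s2 -0-> s0 -1-> s2 -1-> s2 -1-> s2 -2-> s2  → end s2, accepted
w2: Trace: s2 -1-> s2 -0-> s0 -1-> s2  → end s2, accepted
w3: Trace: s2 -2-> s2 -1-> s2 -1-> s2 -1-> s2  → end s2, accepted
w4: Trace: s2 -2-> s2 -0-> s0 -2-> s0  → end s0, accepted
w5: Trace: s2 -0-> s0 -2-> s0 -0-> s1 -1-> s2 -0-> s0  → end s0, accepted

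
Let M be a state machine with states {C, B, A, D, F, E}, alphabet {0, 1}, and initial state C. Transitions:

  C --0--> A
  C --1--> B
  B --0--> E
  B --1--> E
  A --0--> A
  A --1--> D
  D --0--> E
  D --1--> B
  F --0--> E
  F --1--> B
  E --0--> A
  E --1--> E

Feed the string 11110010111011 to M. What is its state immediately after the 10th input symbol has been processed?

Trace: C -1-> B -1-> E -1-> E -1-> E -0-> A -0-> A -1-> D -0-> E -1-> E -1-> E
After 10 symbols: E.

E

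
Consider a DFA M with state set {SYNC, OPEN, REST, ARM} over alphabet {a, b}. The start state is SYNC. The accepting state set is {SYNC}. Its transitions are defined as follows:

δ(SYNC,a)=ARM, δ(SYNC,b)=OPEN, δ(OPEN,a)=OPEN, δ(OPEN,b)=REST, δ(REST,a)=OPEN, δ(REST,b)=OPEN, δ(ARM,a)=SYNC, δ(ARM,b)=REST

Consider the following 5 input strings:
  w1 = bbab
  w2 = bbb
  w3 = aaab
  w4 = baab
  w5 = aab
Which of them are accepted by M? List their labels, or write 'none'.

none

w1: SYNC → OPEN → REST → OPEN → REST  → end REST, rejected
w2: SYNC → OPEN → REST → OPEN  → end OPEN, rejected
w3: SYNC → ARM → SYNC → ARM → REST  → end REST, rejected
w4: SYNC → OPEN → OPEN → OPEN → REST  → end REST, rejected
w5: SYNC → ARM → SYNC → OPEN  → end OPEN, rejected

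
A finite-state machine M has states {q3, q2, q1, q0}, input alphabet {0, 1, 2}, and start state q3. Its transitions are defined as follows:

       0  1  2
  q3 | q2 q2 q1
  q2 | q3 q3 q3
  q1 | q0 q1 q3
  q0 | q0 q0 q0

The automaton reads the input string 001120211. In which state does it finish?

start at q3
read '0': q3 → q2
read '0': q2 → q3
read '1': q3 → q2
read '1': q2 → q3
read '2': q3 → q1
read '0': q1 → q0
read '2': q0 → q0
read '1': q0 → q0
read '1': q0 → q0

q0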